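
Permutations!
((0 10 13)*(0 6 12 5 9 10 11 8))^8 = ((0 11 8)(5 9 10 13 6 12))^8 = (0 8 11)(5 10 6)(9 13 12)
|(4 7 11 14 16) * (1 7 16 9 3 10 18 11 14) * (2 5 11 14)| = 10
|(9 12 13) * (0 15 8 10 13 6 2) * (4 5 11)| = |(0 15 8 10 13 9 12 6 2)(4 5 11)| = 9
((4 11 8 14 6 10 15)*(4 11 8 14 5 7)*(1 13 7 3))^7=((1 13 7 4 8 5 3)(6 10 15 11 14))^7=(6 15 14 10 11)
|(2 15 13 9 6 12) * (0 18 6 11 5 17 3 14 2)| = 36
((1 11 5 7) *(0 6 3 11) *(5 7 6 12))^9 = ((0 12 5 6 3 11 7 1))^9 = (0 12 5 6 3 11 7 1)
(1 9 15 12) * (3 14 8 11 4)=(1 9 15 12)(3 14 8 11 4)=[0, 9, 2, 14, 3, 5, 6, 7, 11, 15, 10, 4, 1, 13, 8, 12]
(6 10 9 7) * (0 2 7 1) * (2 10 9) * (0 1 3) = [10, 1, 7, 0, 4, 5, 9, 6, 8, 3, 2] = (0 10 2 7 6 9 3)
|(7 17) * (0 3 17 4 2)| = 6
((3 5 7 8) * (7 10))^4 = (3 8 7 10 5) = ((3 5 10 7 8))^4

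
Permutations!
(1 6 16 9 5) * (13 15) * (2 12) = (1 6 16 9 5)(2 12)(13 15) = [0, 6, 12, 3, 4, 1, 16, 7, 8, 5, 10, 11, 2, 15, 14, 13, 9]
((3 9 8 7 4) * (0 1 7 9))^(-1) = (0 3 4 7 1)(8 9)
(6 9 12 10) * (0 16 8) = (0 16 8)(6 9 12 10) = [16, 1, 2, 3, 4, 5, 9, 7, 0, 12, 6, 11, 10, 13, 14, 15, 8]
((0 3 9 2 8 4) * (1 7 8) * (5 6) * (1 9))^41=((0 3 1 7 8 4)(2 9)(5 6))^41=(0 4 8 7 1 3)(2 9)(5 6)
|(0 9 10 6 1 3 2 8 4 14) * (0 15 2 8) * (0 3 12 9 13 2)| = 40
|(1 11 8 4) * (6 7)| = |(1 11 8 4)(6 7)| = 4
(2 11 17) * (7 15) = (2 11 17)(7 15) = [0, 1, 11, 3, 4, 5, 6, 15, 8, 9, 10, 17, 12, 13, 14, 7, 16, 2]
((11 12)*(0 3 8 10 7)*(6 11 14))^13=((0 3 8 10 7)(6 11 12 14))^13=(0 10 3 7 8)(6 11 12 14)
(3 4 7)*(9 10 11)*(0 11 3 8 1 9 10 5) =(0 11 10 3 4 7 8 1 9 5) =[11, 9, 2, 4, 7, 0, 6, 8, 1, 5, 3, 10]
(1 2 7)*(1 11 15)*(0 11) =(0 11 15 1 2 7) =[11, 2, 7, 3, 4, 5, 6, 0, 8, 9, 10, 15, 12, 13, 14, 1]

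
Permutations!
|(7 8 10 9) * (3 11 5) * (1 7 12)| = 6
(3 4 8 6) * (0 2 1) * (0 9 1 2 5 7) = (0 5 7)(1 9)(3 4 8 6) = [5, 9, 2, 4, 8, 7, 3, 0, 6, 1]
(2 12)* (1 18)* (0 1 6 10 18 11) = (0 1 11)(2 12)(6 10 18) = [1, 11, 12, 3, 4, 5, 10, 7, 8, 9, 18, 0, 2, 13, 14, 15, 16, 17, 6]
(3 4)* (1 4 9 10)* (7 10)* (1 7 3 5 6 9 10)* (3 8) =[0, 4, 2, 10, 5, 6, 9, 1, 3, 8, 7] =(1 4 5 6 9 8 3 10 7)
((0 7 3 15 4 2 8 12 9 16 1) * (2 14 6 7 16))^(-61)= (0 1 16)(2 9 12 8)(3 7 6 14 4 15)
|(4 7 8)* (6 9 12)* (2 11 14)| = |(2 11 14)(4 7 8)(6 9 12)| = 3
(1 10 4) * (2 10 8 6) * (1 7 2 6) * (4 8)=(1 4 7 2 10 8)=[0, 4, 10, 3, 7, 5, 6, 2, 1, 9, 8]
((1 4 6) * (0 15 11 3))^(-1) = (0 3 11 15)(1 6 4)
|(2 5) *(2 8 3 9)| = 5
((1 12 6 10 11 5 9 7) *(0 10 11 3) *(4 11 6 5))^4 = (0 10 3)(1 7 9 5 12)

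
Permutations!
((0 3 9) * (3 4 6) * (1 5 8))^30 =(9)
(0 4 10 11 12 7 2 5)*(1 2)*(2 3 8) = (0 4 10 11 12 7 1 3 8 2 5) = [4, 3, 5, 8, 10, 0, 6, 1, 2, 9, 11, 12, 7]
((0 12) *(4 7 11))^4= ((0 12)(4 7 11))^4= (12)(4 7 11)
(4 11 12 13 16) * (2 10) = (2 10)(4 11 12 13 16) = [0, 1, 10, 3, 11, 5, 6, 7, 8, 9, 2, 12, 13, 16, 14, 15, 4]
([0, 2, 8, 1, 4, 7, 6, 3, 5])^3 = [0, 5, 7, 8, 4, 1, 6, 2, 3]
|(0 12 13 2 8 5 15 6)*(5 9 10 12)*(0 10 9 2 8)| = 9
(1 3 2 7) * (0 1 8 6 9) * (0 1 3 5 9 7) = (0 3 2)(1 5 9)(6 7 8) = [3, 5, 0, 2, 4, 9, 7, 8, 6, 1]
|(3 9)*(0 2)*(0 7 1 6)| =10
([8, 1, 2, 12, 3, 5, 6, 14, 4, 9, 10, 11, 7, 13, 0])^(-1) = [14, 1, 2, 4, 8, 5, 6, 12, 0, 9, 10, 11, 3, 13, 7]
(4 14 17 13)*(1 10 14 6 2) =(1 10 14 17 13 4 6 2) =[0, 10, 1, 3, 6, 5, 2, 7, 8, 9, 14, 11, 12, 4, 17, 15, 16, 13]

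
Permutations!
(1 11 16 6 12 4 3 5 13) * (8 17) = [0, 11, 2, 5, 3, 13, 12, 7, 17, 9, 10, 16, 4, 1, 14, 15, 6, 8] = (1 11 16 6 12 4 3 5 13)(8 17)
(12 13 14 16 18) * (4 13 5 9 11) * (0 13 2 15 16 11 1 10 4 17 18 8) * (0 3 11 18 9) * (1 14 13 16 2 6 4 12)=(0 16 8 3 11 17 9 14 18 1 10 12 5)(2 15)(4 6)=[16, 10, 15, 11, 6, 0, 4, 7, 3, 14, 12, 17, 5, 13, 18, 2, 8, 9, 1]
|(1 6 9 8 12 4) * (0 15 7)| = |(0 15 7)(1 6 9 8 12 4)| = 6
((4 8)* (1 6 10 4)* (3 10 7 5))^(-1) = ((1 6 7 5 3 10 4 8))^(-1) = (1 8 4 10 3 5 7 6)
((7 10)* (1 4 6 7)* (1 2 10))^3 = (1 7 6 4)(2 10)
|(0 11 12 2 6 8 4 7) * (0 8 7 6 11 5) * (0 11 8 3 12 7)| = |(0 5 11 7 3 12 2 8 4 6)| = 10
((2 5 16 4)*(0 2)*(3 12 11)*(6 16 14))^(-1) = ((0 2 5 14 6 16 4)(3 12 11))^(-1) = (0 4 16 6 14 5 2)(3 11 12)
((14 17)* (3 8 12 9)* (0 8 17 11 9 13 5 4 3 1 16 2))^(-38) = ((0 8 12 13 5 4 3 17 14 11 9 1 16 2))^(-38) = (0 5 14 16 12 3 9)(1 8 4 11 2 13 17)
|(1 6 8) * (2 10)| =6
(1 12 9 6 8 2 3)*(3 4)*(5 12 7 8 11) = (1 7 8 2 4 3)(5 12 9 6 11) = [0, 7, 4, 1, 3, 12, 11, 8, 2, 6, 10, 5, 9]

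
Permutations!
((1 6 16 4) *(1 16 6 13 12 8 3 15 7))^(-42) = (16)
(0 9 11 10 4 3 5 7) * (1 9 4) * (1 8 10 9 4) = (0 1 4 3 5 7)(8 10)(9 11) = [1, 4, 2, 5, 3, 7, 6, 0, 10, 11, 8, 9]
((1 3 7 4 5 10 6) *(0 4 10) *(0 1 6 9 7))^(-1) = (0 3 1 5 4)(7 9 10)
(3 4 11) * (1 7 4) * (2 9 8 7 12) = (1 12 2 9 8 7 4 11 3) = [0, 12, 9, 1, 11, 5, 6, 4, 7, 8, 10, 3, 2]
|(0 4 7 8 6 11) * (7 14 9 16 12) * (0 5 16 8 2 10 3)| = |(0 4 14 9 8 6 11 5 16 12 7 2 10 3)| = 14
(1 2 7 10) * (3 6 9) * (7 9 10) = [0, 2, 9, 6, 4, 5, 10, 7, 8, 3, 1] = (1 2 9 3 6 10)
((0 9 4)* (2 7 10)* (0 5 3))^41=((0 9 4 5 3)(2 7 10))^41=(0 9 4 5 3)(2 10 7)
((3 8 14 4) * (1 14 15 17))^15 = (1 14 4 3 8 15 17)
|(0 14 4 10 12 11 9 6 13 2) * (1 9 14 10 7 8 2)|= |(0 10 12 11 14 4 7 8 2)(1 9 6 13)|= 36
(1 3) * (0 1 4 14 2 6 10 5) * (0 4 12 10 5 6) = (0 1 3 12 10 6 5 4 14 2) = [1, 3, 0, 12, 14, 4, 5, 7, 8, 9, 6, 11, 10, 13, 2]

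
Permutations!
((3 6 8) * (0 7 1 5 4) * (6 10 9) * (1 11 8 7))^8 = ((0 1 5 4)(3 10 9 6 7 11 8))^8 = (3 10 9 6 7 11 8)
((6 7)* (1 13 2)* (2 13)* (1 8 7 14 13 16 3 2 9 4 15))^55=(1 15 4 9)(2 3 16 13 14 6 7 8)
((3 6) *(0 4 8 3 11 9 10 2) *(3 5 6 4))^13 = (0 8 11 2 4 6 10 3 5 9)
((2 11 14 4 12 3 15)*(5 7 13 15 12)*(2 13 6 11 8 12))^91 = ((2 8 12 3)(4 5 7 6 11 14)(13 15))^91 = (2 3 12 8)(4 5 7 6 11 14)(13 15)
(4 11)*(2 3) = (2 3)(4 11) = [0, 1, 3, 2, 11, 5, 6, 7, 8, 9, 10, 4]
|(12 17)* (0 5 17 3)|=|(0 5 17 12 3)|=5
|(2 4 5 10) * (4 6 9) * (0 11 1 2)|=9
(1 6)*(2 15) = [0, 6, 15, 3, 4, 5, 1, 7, 8, 9, 10, 11, 12, 13, 14, 2] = (1 6)(2 15)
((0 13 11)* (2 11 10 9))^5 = (0 11 2 9 10 13)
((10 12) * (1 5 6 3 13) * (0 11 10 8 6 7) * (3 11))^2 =(0 13 5)(1 7 3)(6 10 8 11 12)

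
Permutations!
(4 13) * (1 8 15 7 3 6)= (1 8 15 7 3 6)(4 13)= [0, 8, 2, 6, 13, 5, 1, 3, 15, 9, 10, 11, 12, 4, 14, 7]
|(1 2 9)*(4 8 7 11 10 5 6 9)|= |(1 2 4 8 7 11 10 5 6 9)|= 10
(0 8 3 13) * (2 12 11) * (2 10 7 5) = [8, 1, 12, 13, 4, 2, 6, 5, 3, 9, 7, 10, 11, 0] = (0 8 3 13)(2 12 11 10 7 5)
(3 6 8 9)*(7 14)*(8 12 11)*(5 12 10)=(3 6 10 5 12 11 8 9)(7 14)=[0, 1, 2, 6, 4, 12, 10, 14, 9, 3, 5, 8, 11, 13, 7]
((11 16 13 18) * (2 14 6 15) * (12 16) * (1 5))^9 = (1 5)(2 14 6 15)(11 18 13 16 12)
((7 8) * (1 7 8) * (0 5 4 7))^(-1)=((8)(0 5 4 7 1))^(-1)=(8)(0 1 7 4 5)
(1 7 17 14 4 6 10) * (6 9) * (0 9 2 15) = (0 9 6 10 1 7 17 14 4 2 15) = [9, 7, 15, 3, 2, 5, 10, 17, 8, 6, 1, 11, 12, 13, 4, 0, 16, 14]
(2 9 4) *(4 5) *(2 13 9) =(4 13 9 5) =[0, 1, 2, 3, 13, 4, 6, 7, 8, 5, 10, 11, 12, 9]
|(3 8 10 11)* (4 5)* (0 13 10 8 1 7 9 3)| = 4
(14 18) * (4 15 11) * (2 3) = [0, 1, 3, 2, 15, 5, 6, 7, 8, 9, 10, 4, 12, 13, 18, 11, 16, 17, 14] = (2 3)(4 15 11)(14 18)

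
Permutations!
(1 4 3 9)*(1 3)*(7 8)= (1 4)(3 9)(7 8)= [0, 4, 2, 9, 1, 5, 6, 8, 7, 3]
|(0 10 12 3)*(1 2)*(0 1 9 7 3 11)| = |(0 10 12 11)(1 2 9 7 3)| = 20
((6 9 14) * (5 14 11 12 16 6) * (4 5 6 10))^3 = (4 6 12)(5 9 16)(10 14 11)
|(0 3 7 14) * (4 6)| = |(0 3 7 14)(4 6)| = 4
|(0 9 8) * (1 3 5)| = |(0 9 8)(1 3 5)| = 3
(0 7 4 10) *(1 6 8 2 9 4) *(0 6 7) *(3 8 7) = (1 3 8 2 9 4 10 6 7) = [0, 3, 9, 8, 10, 5, 7, 1, 2, 4, 6]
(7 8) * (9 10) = (7 8)(9 10) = [0, 1, 2, 3, 4, 5, 6, 8, 7, 10, 9]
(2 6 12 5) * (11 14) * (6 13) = [0, 1, 13, 3, 4, 2, 12, 7, 8, 9, 10, 14, 5, 6, 11] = (2 13 6 12 5)(11 14)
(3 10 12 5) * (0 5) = (0 5 3 10 12) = [5, 1, 2, 10, 4, 3, 6, 7, 8, 9, 12, 11, 0]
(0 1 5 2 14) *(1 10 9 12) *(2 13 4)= [10, 5, 14, 3, 2, 13, 6, 7, 8, 12, 9, 11, 1, 4, 0]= (0 10 9 12 1 5 13 4 2 14)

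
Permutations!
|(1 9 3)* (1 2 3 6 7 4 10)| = 6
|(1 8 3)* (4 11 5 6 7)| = 15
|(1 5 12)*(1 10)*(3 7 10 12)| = 5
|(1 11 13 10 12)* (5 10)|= 6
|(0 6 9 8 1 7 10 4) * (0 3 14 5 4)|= 28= |(0 6 9 8 1 7 10)(3 14 5 4)|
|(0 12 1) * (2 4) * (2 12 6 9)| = 7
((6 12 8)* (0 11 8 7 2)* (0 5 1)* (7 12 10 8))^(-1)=(12)(0 1 5 2 7 11)(6 8 10)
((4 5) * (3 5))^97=((3 5 4))^97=(3 5 4)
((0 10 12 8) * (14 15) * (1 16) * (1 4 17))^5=((0 10 12 8)(1 16 4 17)(14 15))^5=(0 10 12 8)(1 16 4 17)(14 15)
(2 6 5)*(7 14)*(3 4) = (2 6 5)(3 4)(7 14) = [0, 1, 6, 4, 3, 2, 5, 14, 8, 9, 10, 11, 12, 13, 7]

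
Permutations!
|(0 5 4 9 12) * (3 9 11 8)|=8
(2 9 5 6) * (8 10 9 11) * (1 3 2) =(1 3 2 11 8 10 9 5 6) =[0, 3, 11, 2, 4, 6, 1, 7, 10, 5, 9, 8]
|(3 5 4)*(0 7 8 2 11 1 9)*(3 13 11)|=11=|(0 7 8 2 3 5 4 13 11 1 9)|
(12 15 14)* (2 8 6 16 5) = [0, 1, 8, 3, 4, 2, 16, 7, 6, 9, 10, 11, 15, 13, 12, 14, 5] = (2 8 6 16 5)(12 15 14)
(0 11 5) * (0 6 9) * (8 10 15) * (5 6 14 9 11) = [5, 1, 2, 3, 4, 14, 11, 7, 10, 0, 15, 6, 12, 13, 9, 8] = (0 5 14 9)(6 11)(8 10 15)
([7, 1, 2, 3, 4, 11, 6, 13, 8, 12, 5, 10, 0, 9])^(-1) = (0 12 9 13 7)(5 10 11)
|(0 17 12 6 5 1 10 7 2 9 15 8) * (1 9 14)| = |(0 17 12 6 5 9 15 8)(1 10 7 2 14)| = 40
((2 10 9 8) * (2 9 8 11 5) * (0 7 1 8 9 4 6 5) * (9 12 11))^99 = ((0 7 1 8 4 6 5 2 10 12 11))^99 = (12)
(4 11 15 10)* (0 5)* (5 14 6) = [14, 1, 2, 3, 11, 0, 5, 7, 8, 9, 4, 15, 12, 13, 6, 10] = (0 14 6 5)(4 11 15 10)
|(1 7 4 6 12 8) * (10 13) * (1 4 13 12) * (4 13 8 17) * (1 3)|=10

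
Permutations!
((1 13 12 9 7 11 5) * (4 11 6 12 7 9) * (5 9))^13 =((1 13 7 6 12 4 11 9 5))^13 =(1 12 5 6 9 7 11 13 4)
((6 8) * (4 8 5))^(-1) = ((4 8 6 5))^(-1) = (4 5 6 8)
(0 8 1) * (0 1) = (0 8) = [8, 1, 2, 3, 4, 5, 6, 7, 0]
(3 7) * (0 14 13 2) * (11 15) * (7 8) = (0 14 13 2)(3 8 7)(11 15) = [14, 1, 0, 8, 4, 5, 6, 3, 7, 9, 10, 15, 12, 2, 13, 11]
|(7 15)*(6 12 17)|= 6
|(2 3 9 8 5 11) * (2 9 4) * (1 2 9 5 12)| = |(1 2 3 4 9 8 12)(5 11)| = 14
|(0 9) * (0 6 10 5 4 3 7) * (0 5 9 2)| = 12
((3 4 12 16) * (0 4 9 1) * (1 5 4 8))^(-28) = ((0 8 1)(3 9 5 4 12 16))^(-28) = (0 1 8)(3 5 12)(4 16 9)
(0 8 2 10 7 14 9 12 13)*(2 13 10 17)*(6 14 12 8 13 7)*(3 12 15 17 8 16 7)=(0 13)(2 8 3 12 10 6 14 9 16 7 15 17)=[13, 1, 8, 12, 4, 5, 14, 15, 3, 16, 6, 11, 10, 0, 9, 17, 7, 2]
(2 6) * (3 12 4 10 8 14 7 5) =[0, 1, 6, 12, 10, 3, 2, 5, 14, 9, 8, 11, 4, 13, 7] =(2 6)(3 12 4 10 8 14 7 5)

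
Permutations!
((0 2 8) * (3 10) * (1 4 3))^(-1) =((0 2 8)(1 4 3 10))^(-1) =(0 8 2)(1 10 3 4)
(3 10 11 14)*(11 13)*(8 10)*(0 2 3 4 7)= [2, 1, 3, 8, 7, 5, 6, 0, 10, 9, 13, 14, 12, 11, 4]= (0 2 3 8 10 13 11 14 4 7)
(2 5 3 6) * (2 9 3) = (2 5)(3 6 9) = [0, 1, 5, 6, 4, 2, 9, 7, 8, 3]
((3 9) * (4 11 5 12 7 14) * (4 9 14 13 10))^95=(3 9 14)(4 7 11 13 5 10 12)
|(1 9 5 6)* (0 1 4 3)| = |(0 1 9 5 6 4 3)| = 7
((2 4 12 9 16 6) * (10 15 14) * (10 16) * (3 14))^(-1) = ((2 4 12 9 10 15 3 14 16 6))^(-1) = (2 6 16 14 3 15 10 9 12 4)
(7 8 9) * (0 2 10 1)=(0 2 10 1)(7 8 9)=[2, 0, 10, 3, 4, 5, 6, 8, 9, 7, 1]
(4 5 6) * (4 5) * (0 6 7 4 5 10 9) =(0 6 10 9)(4 5 7) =[6, 1, 2, 3, 5, 7, 10, 4, 8, 0, 9]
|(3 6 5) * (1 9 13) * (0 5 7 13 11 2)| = 10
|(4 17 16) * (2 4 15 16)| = 6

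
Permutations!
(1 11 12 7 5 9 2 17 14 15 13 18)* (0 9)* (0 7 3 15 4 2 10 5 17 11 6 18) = (0 9 10 5 7 17 14 4 2 11 12 3 15 13)(1 6 18) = [9, 6, 11, 15, 2, 7, 18, 17, 8, 10, 5, 12, 3, 0, 4, 13, 16, 14, 1]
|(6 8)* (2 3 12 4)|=4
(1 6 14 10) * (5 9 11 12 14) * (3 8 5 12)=(1 6 12 14 10)(3 8 5 9 11)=[0, 6, 2, 8, 4, 9, 12, 7, 5, 11, 1, 3, 14, 13, 10]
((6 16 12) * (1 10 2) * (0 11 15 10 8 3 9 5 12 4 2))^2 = (0 15)(1 3 5 6 4)(2 8 9 12 16)(10 11)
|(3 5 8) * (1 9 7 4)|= |(1 9 7 4)(3 5 8)|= 12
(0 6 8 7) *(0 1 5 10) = (0 6 8 7 1 5 10) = [6, 5, 2, 3, 4, 10, 8, 1, 7, 9, 0]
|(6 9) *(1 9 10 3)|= 5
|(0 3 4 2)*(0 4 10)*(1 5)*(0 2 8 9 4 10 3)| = 6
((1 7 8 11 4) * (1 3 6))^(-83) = (1 7 8 11 4 3 6)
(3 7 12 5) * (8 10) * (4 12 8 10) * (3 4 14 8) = (3 7)(4 12 5)(8 14) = [0, 1, 2, 7, 12, 4, 6, 3, 14, 9, 10, 11, 5, 13, 8]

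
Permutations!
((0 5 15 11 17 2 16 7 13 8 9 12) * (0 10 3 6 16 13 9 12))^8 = (0 12 5 10 15 3 11 6 17 16 2 7 13 9 8)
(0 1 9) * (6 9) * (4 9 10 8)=[1, 6, 2, 3, 9, 5, 10, 7, 4, 0, 8]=(0 1 6 10 8 4 9)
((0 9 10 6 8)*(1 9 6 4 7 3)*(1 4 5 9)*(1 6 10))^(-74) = ((0 10 5 9 1 6 8)(3 4 7))^(-74) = (0 9 8 5 6 10 1)(3 4 7)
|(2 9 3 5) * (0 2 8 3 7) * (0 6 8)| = 8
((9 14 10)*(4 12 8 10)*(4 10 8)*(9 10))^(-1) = (4 12)(9 14)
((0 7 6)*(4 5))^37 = (0 7 6)(4 5)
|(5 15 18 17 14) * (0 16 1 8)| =20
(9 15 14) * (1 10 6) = [0, 10, 2, 3, 4, 5, 1, 7, 8, 15, 6, 11, 12, 13, 9, 14] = (1 10 6)(9 15 14)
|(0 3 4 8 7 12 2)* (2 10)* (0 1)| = |(0 3 4 8 7 12 10 2 1)| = 9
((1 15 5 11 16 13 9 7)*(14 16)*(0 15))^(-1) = (0 1 7 9 13 16 14 11 5 15)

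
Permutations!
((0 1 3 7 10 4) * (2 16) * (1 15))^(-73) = (0 7 15 10 1 4 3)(2 16)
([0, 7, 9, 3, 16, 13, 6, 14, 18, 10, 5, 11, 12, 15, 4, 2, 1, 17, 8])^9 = (1 16 4 14 7)(2 5)(8 18)(9 13)(10 15)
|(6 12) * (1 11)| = 2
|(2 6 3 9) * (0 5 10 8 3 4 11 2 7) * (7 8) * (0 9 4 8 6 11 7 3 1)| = 10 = |(0 5 10 3 4 7 9 6 8 1)(2 11)|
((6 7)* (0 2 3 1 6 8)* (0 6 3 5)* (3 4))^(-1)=((0 2 5)(1 4 3)(6 7 8))^(-1)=(0 5 2)(1 3 4)(6 8 7)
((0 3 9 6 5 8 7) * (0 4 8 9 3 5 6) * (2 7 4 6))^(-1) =(0 9 5)(2 6 7)(4 8) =((0 5 9)(2 7 6)(4 8))^(-1)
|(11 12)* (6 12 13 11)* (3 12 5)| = 4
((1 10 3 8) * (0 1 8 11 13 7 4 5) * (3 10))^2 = ((0 1 3 11 13 7 4 5))^2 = (0 3 13 4)(1 11 7 5)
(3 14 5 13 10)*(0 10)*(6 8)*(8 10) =(0 8 6 10 3 14 5 13) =[8, 1, 2, 14, 4, 13, 10, 7, 6, 9, 3, 11, 12, 0, 5]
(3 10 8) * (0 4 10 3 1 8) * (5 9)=(0 4 10)(1 8)(5 9)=[4, 8, 2, 3, 10, 9, 6, 7, 1, 5, 0]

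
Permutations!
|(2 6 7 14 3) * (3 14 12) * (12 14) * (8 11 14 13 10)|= 10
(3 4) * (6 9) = (3 4)(6 9) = [0, 1, 2, 4, 3, 5, 9, 7, 8, 6]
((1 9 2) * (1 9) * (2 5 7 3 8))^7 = ((2 9 5 7 3 8))^7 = (2 9 5 7 3 8)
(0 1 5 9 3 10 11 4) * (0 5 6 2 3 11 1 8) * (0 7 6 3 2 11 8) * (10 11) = (1 3 11 4 5 9 8 7 6 10) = [0, 3, 2, 11, 5, 9, 10, 6, 7, 8, 1, 4]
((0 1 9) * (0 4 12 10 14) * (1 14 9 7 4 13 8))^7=(0 14)(1 8 13 9 10 12 4 7)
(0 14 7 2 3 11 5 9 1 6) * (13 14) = (0 13 14 7 2 3 11 5 9 1 6) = [13, 6, 3, 11, 4, 9, 0, 2, 8, 1, 10, 5, 12, 14, 7]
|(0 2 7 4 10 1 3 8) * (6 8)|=9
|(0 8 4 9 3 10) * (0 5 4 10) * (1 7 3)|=9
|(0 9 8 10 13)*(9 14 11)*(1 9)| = |(0 14 11 1 9 8 10 13)| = 8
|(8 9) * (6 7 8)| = |(6 7 8 9)| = 4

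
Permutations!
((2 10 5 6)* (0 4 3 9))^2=(0 3)(2 5)(4 9)(6 10)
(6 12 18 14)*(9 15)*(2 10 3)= (2 10 3)(6 12 18 14)(9 15)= [0, 1, 10, 2, 4, 5, 12, 7, 8, 15, 3, 11, 18, 13, 6, 9, 16, 17, 14]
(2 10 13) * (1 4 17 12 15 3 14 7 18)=[0, 4, 10, 14, 17, 5, 6, 18, 8, 9, 13, 11, 15, 2, 7, 3, 16, 12, 1]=(1 4 17 12 15 3 14 7 18)(2 10 13)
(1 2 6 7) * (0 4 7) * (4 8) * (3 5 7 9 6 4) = [8, 2, 4, 5, 9, 7, 0, 1, 3, 6] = (0 8 3 5 7 1 2 4 9 6)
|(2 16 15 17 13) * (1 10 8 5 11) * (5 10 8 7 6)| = |(1 8 10 7 6 5 11)(2 16 15 17 13)| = 35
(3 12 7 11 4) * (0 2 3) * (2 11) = (0 11 4)(2 3 12 7) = [11, 1, 3, 12, 0, 5, 6, 2, 8, 9, 10, 4, 7]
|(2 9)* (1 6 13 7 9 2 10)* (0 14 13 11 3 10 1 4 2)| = 12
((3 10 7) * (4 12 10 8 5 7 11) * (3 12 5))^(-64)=(4 7 10)(5 12 11)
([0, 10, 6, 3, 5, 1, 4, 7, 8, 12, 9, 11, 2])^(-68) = [0, 2, 1, 3, 9, 12, 10, 7, 8, 4, 6, 11, 5]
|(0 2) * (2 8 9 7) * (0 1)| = |(0 8 9 7 2 1)| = 6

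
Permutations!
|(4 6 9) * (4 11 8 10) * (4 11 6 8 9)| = |(4 8 10 11 9 6)| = 6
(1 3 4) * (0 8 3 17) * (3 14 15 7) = (0 8 14 15 7 3 4 1 17) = [8, 17, 2, 4, 1, 5, 6, 3, 14, 9, 10, 11, 12, 13, 15, 7, 16, 0]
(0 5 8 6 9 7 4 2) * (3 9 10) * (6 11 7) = (0 5 8 11 7 4 2)(3 9 6 10) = [5, 1, 0, 9, 2, 8, 10, 4, 11, 6, 3, 7]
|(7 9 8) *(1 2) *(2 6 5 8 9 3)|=7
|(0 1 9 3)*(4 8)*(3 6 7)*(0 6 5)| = |(0 1 9 5)(3 6 7)(4 8)| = 12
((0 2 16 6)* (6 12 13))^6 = (16)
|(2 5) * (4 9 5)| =4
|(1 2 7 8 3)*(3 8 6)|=|(8)(1 2 7 6 3)|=5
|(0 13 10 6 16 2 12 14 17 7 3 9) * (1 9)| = |(0 13 10 6 16 2 12 14 17 7 3 1 9)| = 13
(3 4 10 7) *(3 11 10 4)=(7 11 10)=[0, 1, 2, 3, 4, 5, 6, 11, 8, 9, 7, 10]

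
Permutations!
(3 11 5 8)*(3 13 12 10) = (3 11 5 8 13 12 10) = [0, 1, 2, 11, 4, 8, 6, 7, 13, 9, 3, 5, 10, 12]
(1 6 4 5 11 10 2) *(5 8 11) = (1 6 4 8 11 10 2) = [0, 6, 1, 3, 8, 5, 4, 7, 11, 9, 2, 10]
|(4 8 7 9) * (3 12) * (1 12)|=12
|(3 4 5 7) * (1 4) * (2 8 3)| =7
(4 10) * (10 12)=(4 12 10)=[0, 1, 2, 3, 12, 5, 6, 7, 8, 9, 4, 11, 10]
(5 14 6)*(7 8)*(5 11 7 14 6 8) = (5 6 11 7)(8 14) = [0, 1, 2, 3, 4, 6, 11, 5, 14, 9, 10, 7, 12, 13, 8]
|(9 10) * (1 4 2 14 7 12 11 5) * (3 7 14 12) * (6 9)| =|(14)(1 4 2 12 11 5)(3 7)(6 9 10)| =6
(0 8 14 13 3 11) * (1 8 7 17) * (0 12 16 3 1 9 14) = [7, 8, 2, 11, 4, 5, 6, 17, 0, 14, 10, 12, 16, 1, 13, 15, 3, 9] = (0 7 17 9 14 13 1 8)(3 11 12 16)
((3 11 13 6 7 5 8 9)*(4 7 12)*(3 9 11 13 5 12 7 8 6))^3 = (3 13)(4 5 12 11 7 8 6) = ((3 13)(4 8 11 5 6 7 12))^3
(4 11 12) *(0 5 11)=(0 5 11 12 4)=[5, 1, 2, 3, 0, 11, 6, 7, 8, 9, 10, 12, 4]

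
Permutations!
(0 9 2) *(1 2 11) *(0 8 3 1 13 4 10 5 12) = (0 9 11 13 4 10 5 12)(1 2 8 3) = [9, 2, 8, 1, 10, 12, 6, 7, 3, 11, 5, 13, 0, 4]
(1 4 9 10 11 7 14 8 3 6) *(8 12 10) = (1 4 9 8 3 6)(7 14 12 10 11) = [0, 4, 2, 6, 9, 5, 1, 14, 3, 8, 11, 7, 10, 13, 12]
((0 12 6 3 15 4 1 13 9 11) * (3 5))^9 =(0 9 1 15 5 12 11 13 4 3 6)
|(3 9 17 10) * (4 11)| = 4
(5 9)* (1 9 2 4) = [0, 9, 4, 3, 1, 2, 6, 7, 8, 5] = (1 9 5 2 4)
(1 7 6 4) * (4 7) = [0, 4, 2, 3, 1, 5, 7, 6] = (1 4)(6 7)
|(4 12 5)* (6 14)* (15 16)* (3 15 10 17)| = |(3 15 16 10 17)(4 12 5)(6 14)| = 30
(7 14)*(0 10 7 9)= (0 10 7 14 9)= [10, 1, 2, 3, 4, 5, 6, 14, 8, 0, 7, 11, 12, 13, 9]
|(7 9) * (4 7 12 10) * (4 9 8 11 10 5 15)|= 9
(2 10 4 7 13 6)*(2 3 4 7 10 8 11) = (2 8 11)(3 4 10 7 13 6) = [0, 1, 8, 4, 10, 5, 3, 13, 11, 9, 7, 2, 12, 6]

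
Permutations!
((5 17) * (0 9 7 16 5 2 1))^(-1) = (0 1 2 17 5 16 7 9)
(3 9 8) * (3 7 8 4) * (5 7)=(3 9 4)(5 7 8)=[0, 1, 2, 9, 3, 7, 6, 8, 5, 4]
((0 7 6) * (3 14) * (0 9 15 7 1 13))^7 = (0 1 13)(3 14)(6 7 15 9)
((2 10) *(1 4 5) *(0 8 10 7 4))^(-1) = (0 1 5 4 7 2 10 8)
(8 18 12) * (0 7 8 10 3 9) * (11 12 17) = (0 7 8 18 17 11 12 10 3 9) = [7, 1, 2, 9, 4, 5, 6, 8, 18, 0, 3, 12, 10, 13, 14, 15, 16, 11, 17]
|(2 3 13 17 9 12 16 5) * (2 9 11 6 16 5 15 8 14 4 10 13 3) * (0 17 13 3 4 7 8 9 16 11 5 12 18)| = |(0 17 5 16 15 9 18)(3 4 10)(6 11)(7 8 14)| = 42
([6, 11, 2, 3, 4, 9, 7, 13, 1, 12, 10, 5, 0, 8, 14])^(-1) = [12, 8, 2, 3, 4, 11, 0, 6, 13, 5, 10, 1, 9, 7, 14]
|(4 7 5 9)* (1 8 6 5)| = |(1 8 6 5 9 4 7)| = 7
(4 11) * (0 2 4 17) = [2, 1, 4, 3, 11, 5, 6, 7, 8, 9, 10, 17, 12, 13, 14, 15, 16, 0] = (0 2 4 11 17)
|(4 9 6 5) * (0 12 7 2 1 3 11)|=|(0 12 7 2 1 3 11)(4 9 6 5)|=28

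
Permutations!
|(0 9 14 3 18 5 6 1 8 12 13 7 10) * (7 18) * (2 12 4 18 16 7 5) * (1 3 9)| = 66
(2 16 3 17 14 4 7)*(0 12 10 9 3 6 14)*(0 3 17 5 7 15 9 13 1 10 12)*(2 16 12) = (1 10 13)(2 12)(3 5 7 16 6 14 4 15 9 17) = [0, 10, 12, 5, 15, 7, 14, 16, 8, 17, 13, 11, 2, 1, 4, 9, 6, 3]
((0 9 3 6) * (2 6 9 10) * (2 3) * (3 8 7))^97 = (0 10 8 7 3 9 2 6) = ((0 10 8 7 3 9 2 6))^97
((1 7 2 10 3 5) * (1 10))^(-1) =((1 7 2)(3 5 10))^(-1) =(1 2 7)(3 10 5)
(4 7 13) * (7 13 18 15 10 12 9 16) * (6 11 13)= (4 6 11 13)(7 18 15 10 12 9 16)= [0, 1, 2, 3, 6, 5, 11, 18, 8, 16, 12, 13, 9, 4, 14, 10, 7, 17, 15]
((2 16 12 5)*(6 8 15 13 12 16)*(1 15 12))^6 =(16)(2 6 8 12 5) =((16)(1 15 13)(2 6 8 12 5))^6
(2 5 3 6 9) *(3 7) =(2 5 7 3 6 9) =[0, 1, 5, 6, 4, 7, 9, 3, 8, 2]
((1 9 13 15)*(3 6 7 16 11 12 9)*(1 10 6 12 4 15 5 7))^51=(1 6 10 15 4 11 16 7 5 13 9 12 3)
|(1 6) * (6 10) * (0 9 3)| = |(0 9 3)(1 10 6)| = 3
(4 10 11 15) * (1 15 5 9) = [0, 15, 2, 3, 10, 9, 6, 7, 8, 1, 11, 5, 12, 13, 14, 4] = (1 15 4 10 11 5 9)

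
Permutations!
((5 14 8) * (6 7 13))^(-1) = ((5 14 8)(6 7 13))^(-1) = (5 8 14)(6 13 7)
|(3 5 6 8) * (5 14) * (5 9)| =|(3 14 9 5 6 8)| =6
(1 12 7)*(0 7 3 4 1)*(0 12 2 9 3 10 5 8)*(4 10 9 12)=[7, 2, 12, 10, 1, 8, 6, 4, 0, 3, 5, 11, 9]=(0 7 4 1 2 12 9 3 10 5 8)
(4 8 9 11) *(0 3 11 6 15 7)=(0 3 11 4 8 9 6 15 7)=[3, 1, 2, 11, 8, 5, 15, 0, 9, 6, 10, 4, 12, 13, 14, 7]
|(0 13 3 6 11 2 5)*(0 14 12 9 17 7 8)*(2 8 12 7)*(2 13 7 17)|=|(0 7 12 9 2 5 14 17 13 3 6 11 8)|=13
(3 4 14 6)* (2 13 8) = (2 13 8)(3 4 14 6) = [0, 1, 13, 4, 14, 5, 3, 7, 2, 9, 10, 11, 12, 8, 6]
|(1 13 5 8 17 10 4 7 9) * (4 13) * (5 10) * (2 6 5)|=|(1 4 7 9)(2 6 5 8 17)(10 13)|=20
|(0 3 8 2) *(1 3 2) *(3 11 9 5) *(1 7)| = |(0 2)(1 11 9 5 3 8 7)| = 14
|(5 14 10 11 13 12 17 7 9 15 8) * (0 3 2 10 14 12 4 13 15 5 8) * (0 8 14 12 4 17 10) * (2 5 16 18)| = |(0 3 5 4 13 17 7 9 16 18 2)(8 14 12 10 11 15)| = 66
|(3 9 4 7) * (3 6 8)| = |(3 9 4 7 6 8)| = 6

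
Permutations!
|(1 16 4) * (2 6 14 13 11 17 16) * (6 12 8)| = |(1 2 12 8 6 14 13 11 17 16 4)| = 11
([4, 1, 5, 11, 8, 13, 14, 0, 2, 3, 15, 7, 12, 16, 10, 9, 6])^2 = [8, 1, 13, 7, 2, 16, 10, 4, 5, 11, 9, 0, 12, 6, 15, 3, 14]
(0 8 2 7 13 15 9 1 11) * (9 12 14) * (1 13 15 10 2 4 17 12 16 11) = (0 8 4 17 12 14 9 13 10 2 7 15 16 11) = [8, 1, 7, 3, 17, 5, 6, 15, 4, 13, 2, 0, 14, 10, 9, 16, 11, 12]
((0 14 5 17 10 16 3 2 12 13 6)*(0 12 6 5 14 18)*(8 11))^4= (18)(2 5 3 13 16 12 10 6 17)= ((0 18)(2 6 12 13 5 17 10 16 3)(8 11))^4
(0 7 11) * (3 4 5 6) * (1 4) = (0 7 11)(1 4 5 6 3) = [7, 4, 2, 1, 5, 6, 3, 11, 8, 9, 10, 0]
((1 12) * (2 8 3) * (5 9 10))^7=((1 12)(2 8 3)(5 9 10))^7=(1 12)(2 8 3)(5 9 10)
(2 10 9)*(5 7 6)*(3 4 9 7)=(2 10 7 6 5 3 4 9)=[0, 1, 10, 4, 9, 3, 5, 6, 8, 2, 7]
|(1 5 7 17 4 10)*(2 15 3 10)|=|(1 5 7 17 4 2 15 3 10)|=9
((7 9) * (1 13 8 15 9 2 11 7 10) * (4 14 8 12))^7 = (1 9 8 4 13 10 15 14 12)(2 11 7)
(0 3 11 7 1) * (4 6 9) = [3, 0, 2, 11, 6, 5, 9, 1, 8, 4, 10, 7] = (0 3 11 7 1)(4 6 9)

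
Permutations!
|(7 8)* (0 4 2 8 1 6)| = 7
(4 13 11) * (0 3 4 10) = (0 3 4 13 11 10) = [3, 1, 2, 4, 13, 5, 6, 7, 8, 9, 0, 10, 12, 11]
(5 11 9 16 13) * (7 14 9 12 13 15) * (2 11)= [0, 1, 11, 3, 4, 2, 6, 14, 8, 16, 10, 12, 13, 5, 9, 7, 15]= (2 11 12 13 5)(7 14 9 16 15)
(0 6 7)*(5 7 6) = (0 5 7) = [5, 1, 2, 3, 4, 7, 6, 0]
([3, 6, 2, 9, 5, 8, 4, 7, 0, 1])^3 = (0 1 5 3 6 8 9 4)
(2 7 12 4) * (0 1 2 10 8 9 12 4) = [1, 2, 7, 3, 10, 5, 6, 4, 9, 12, 8, 11, 0] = (0 1 2 7 4 10 8 9 12)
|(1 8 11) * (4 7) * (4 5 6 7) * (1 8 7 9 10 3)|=|(1 7 5 6 9 10 3)(8 11)|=14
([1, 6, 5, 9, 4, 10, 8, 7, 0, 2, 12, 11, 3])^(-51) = [1, 6, 12, 5, 4, 3, 8, 7, 0, 10, 9, 11, 2]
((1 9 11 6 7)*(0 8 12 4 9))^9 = ((0 8 12 4 9 11 6 7 1))^9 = (12)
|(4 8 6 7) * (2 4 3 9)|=|(2 4 8 6 7 3 9)|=7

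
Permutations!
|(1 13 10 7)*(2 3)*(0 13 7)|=|(0 13 10)(1 7)(2 3)|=6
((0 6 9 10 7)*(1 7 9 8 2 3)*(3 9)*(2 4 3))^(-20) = (0 6 8 4 3 1 7)(2 9 10)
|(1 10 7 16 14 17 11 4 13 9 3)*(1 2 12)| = |(1 10 7 16 14 17 11 4 13 9 3 2 12)| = 13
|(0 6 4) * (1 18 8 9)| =|(0 6 4)(1 18 8 9)| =12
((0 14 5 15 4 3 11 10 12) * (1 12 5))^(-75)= (0 14 1 12)(3 5)(4 10)(11 15)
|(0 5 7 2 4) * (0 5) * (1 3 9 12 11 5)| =9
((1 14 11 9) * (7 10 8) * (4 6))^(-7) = ((1 14 11 9)(4 6)(7 10 8))^(-7) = (1 14 11 9)(4 6)(7 8 10)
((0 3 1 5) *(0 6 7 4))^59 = ((0 3 1 5 6 7 4))^59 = (0 5 4 1 7 3 6)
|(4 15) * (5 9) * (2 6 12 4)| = |(2 6 12 4 15)(5 9)| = 10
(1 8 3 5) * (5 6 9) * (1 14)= [0, 8, 2, 6, 4, 14, 9, 7, 3, 5, 10, 11, 12, 13, 1]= (1 8 3 6 9 5 14)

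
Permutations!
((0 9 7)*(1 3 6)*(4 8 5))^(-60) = ((0 9 7)(1 3 6)(4 8 5))^(-60) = (9)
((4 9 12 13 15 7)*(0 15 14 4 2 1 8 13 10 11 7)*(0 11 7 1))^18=((0 15 11 1 8 13 14 4 9 12 10 7 2))^18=(0 13 10 11 4 2 8 12 15 14 7 1 9)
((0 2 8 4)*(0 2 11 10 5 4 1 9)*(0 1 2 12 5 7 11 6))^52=((0 6)(1 9)(2 8)(4 12 5)(7 11 10))^52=(4 12 5)(7 11 10)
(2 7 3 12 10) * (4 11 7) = (2 4 11 7 3 12 10) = [0, 1, 4, 12, 11, 5, 6, 3, 8, 9, 2, 7, 10]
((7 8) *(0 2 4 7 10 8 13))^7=((0 2 4 7 13)(8 10))^7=(0 4 13 2 7)(8 10)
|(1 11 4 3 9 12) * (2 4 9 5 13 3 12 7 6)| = 24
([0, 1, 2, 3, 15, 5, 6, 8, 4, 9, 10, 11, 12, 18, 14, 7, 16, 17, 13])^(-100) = [0, 1, 2, 3, 4, 5, 6, 7, 8, 9, 10, 11, 12, 13, 14, 15, 16, 17, 18]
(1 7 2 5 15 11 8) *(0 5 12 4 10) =[5, 7, 12, 3, 10, 15, 6, 2, 1, 9, 0, 8, 4, 13, 14, 11] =(0 5 15 11 8 1 7 2 12 4 10)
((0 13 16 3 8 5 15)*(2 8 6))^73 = (0 13 16 3 6 2 8 5 15)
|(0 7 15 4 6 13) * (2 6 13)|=|(0 7 15 4 13)(2 6)|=10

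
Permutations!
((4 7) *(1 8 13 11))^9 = ((1 8 13 11)(4 7))^9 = (1 8 13 11)(4 7)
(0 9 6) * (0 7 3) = (0 9 6 7 3) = [9, 1, 2, 0, 4, 5, 7, 3, 8, 6]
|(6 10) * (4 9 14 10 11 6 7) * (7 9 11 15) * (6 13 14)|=9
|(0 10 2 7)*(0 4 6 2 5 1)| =|(0 10 5 1)(2 7 4 6)| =4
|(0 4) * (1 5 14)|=|(0 4)(1 5 14)|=6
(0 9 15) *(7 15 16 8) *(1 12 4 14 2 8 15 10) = (0 9 16 15)(1 12 4 14 2 8 7 10) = [9, 12, 8, 3, 14, 5, 6, 10, 7, 16, 1, 11, 4, 13, 2, 0, 15]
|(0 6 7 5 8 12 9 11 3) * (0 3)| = |(0 6 7 5 8 12 9 11)| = 8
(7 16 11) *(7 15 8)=(7 16 11 15 8)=[0, 1, 2, 3, 4, 5, 6, 16, 7, 9, 10, 15, 12, 13, 14, 8, 11]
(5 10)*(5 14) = (5 10 14) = [0, 1, 2, 3, 4, 10, 6, 7, 8, 9, 14, 11, 12, 13, 5]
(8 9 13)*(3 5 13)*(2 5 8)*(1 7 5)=[0, 7, 1, 8, 4, 13, 6, 5, 9, 3, 10, 11, 12, 2]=(1 7 5 13 2)(3 8 9)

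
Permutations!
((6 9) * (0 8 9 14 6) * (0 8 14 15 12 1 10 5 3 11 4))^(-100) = ((0 14 6 15 12 1 10 5 3 11 4)(8 9))^(-100) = (0 4 11 3 5 10 1 12 15 6 14)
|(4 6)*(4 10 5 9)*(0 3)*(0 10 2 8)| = 9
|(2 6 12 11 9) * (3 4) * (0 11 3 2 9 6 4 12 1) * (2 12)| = |(0 11 6 1)(2 4 12 3)| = 4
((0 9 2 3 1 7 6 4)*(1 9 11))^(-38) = ((0 11 1 7 6 4)(2 3 9))^(-38) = (0 6 1)(2 3 9)(4 7 11)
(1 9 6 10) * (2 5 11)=(1 9 6 10)(2 5 11)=[0, 9, 5, 3, 4, 11, 10, 7, 8, 6, 1, 2]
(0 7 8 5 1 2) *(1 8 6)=(0 7 6 1 2)(5 8)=[7, 2, 0, 3, 4, 8, 1, 6, 5]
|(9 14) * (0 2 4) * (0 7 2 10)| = 6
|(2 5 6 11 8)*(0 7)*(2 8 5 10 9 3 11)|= 14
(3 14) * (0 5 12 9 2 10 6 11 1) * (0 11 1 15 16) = (0 5 12 9 2 10 6 1 11 15 16)(3 14) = [5, 11, 10, 14, 4, 12, 1, 7, 8, 2, 6, 15, 9, 13, 3, 16, 0]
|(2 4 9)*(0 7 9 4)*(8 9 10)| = 6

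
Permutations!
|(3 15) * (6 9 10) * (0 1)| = |(0 1)(3 15)(6 9 10)| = 6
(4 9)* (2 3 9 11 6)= (2 3 9 4 11 6)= [0, 1, 3, 9, 11, 5, 2, 7, 8, 4, 10, 6]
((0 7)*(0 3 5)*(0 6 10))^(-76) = ((0 7 3 5 6 10))^(-76) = (0 3 6)(5 10 7)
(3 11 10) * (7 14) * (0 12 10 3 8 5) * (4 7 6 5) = (0 12 10 8 4 7 14 6 5)(3 11) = [12, 1, 2, 11, 7, 0, 5, 14, 4, 9, 8, 3, 10, 13, 6]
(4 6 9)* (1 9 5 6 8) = (1 9 4 8)(5 6) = [0, 9, 2, 3, 8, 6, 5, 7, 1, 4]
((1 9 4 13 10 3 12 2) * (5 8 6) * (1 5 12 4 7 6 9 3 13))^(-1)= ((1 3 4)(2 5 8 9 7 6 12)(10 13))^(-1)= (1 4 3)(2 12 6 7 9 8 5)(10 13)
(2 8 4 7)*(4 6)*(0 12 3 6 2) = (0 12 3 6 4 7)(2 8) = [12, 1, 8, 6, 7, 5, 4, 0, 2, 9, 10, 11, 3]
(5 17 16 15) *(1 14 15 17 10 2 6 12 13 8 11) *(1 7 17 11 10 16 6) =[0, 14, 1, 3, 4, 16, 12, 17, 10, 9, 2, 7, 13, 8, 15, 5, 11, 6] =(1 14 15 5 16 11 7 17 6 12 13 8 10 2)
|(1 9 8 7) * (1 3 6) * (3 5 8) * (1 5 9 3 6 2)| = 15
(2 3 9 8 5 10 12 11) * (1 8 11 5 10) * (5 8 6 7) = (1 6 7 5)(2 3 9 11)(8 10 12) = [0, 6, 3, 9, 4, 1, 7, 5, 10, 11, 12, 2, 8]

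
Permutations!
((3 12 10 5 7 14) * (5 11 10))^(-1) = (3 14 7 5 12)(10 11)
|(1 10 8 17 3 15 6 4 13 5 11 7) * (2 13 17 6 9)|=14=|(1 10 8 6 4 17 3 15 9 2 13 5 11 7)|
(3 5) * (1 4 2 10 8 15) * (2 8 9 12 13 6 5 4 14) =(1 14 2 10 9 12 13 6 5 3 4 8 15) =[0, 14, 10, 4, 8, 3, 5, 7, 15, 12, 9, 11, 13, 6, 2, 1]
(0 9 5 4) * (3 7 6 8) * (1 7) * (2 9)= (0 2 9 5 4)(1 7 6 8 3)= [2, 7, 9, 1, 0, 4, 8, 6, 3, 5]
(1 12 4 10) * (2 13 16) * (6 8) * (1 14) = (1 12 4 10 14)(2 13 16)(6 8) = [0, 12, 13, 3, 10, 5, 8, 7, 6, 9, 14, 11, 4, 16, 1, 15, 2]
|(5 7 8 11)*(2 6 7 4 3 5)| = 15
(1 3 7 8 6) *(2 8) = (1 3 7 2 8 6) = [0, 3, 8, 7, 4, 5, 1, 2, 6]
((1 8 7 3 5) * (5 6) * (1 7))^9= (1 8)(3 6 5 7)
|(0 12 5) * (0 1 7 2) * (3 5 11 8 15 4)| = 11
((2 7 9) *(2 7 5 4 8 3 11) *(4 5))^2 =((2 4 8 3 11)(7 9))^2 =(2 8 11 4 3)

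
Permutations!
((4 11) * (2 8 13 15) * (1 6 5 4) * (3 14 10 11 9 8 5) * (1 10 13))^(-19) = (1 14 2 9 6 13 5 8 3 15 4)(10 11)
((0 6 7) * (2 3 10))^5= ((0 6 7)(2 3 10))^5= (0 7 6)(2 10 3)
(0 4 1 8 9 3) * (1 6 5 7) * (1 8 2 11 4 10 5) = (0 10 5 7 8 9 3)(1 2 11 4 6) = [10, 2, 11, 0, 6, 7, 1, 8, 9, 3, 5, 4]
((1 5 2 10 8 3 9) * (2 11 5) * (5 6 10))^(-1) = (1 9 3 8 10 6 11 5 2)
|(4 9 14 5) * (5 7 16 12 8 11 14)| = |(4 9 5)(7 16 12 8 11 14)| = 6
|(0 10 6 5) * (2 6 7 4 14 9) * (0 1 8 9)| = 30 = |(0 10 7 4 14)(1 8 9 2 6 5)|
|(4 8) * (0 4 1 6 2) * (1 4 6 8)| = 3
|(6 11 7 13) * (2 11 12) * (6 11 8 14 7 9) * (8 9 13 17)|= |(2 9 6 12)(7 17 8 14)(11 13)|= 4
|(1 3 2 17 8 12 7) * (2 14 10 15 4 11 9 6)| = |(1 3 14 10 15 4 11 9 6 2 17 8 12 7)| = 14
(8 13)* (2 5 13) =(2 5 13 8) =[0, 1, 5, 3, 4, 13, 6, 7, 2, 9, 10, 11, 12, 8]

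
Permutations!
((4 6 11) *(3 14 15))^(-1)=((3 14 15)(4 6 11))^(-1)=(3 15 14)(4 11 6)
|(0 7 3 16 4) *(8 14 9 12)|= |(0 7 3 16 4)(8 14 9 12)|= 20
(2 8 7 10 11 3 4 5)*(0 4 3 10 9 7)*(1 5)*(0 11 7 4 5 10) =(0 5 2 8 11)(1 10 7 9 4) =[5, 10, 8, 3, 1, 2, 6, 9, 11, 4, 7, 0]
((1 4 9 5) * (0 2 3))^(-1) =((0 2 3)(1 4 9 5))^(-1) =(0 3 2)(1 5 9 4)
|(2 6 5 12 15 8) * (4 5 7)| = 8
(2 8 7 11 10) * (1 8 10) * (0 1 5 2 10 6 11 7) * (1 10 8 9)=(0 10 8)(1 9)(2 6 11 5)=[10, 9, 6, 3, 4, 2, 11, 7, 0, 1, 8, 5]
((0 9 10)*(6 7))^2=((0 9 10)(6 7))^2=(0 10 9)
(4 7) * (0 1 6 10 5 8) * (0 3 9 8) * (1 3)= (0 3 9 8 1 6 10 5)(4 7)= [3, 6, 2, 9, 7, 0, 10, 4, 1, 8, 5]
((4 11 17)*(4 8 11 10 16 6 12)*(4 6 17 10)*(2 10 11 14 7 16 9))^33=(6 12)(7 8 16 14 17)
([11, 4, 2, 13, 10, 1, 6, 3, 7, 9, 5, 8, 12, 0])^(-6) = (13)(1 10)(4 5)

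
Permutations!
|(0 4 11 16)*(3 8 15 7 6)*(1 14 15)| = 28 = |(0 4 11 16)(1 14 15 7 6 3 8)|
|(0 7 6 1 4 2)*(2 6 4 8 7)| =10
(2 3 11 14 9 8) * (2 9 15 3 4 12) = [0, 1, 4, 11, 12, 5, 6, 7, 9, 8, 10, 14, 2, 13, 15, 3] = (2 4 12)(3 11 14 15)(8 9)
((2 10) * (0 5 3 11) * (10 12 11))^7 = ((0 5 3 10 2 12 11))^7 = (12)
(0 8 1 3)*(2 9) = (0 8 1 3)(2 9) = [8, 3, 9, 0, 4, 5, 6, 7, 1, 2]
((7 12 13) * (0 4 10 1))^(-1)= ((0 4 10 1)(7 12 13))^(-1)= (0 1 10 4)(7 13 12)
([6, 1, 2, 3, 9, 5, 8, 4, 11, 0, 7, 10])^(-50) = [4, 1, 2, 3, 10, 5, 9, 11, 0, 7, 8, 6]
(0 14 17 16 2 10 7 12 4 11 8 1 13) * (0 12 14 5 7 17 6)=(0 5 7 14 6)(1 13 12 4 11 8)(2 10 17 16)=[5, 13, 10, 3, 11, 7, 0, 14, 1, 9, 17, 8, 4, 12, 6, 15, 2, 16]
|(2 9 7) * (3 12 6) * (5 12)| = 12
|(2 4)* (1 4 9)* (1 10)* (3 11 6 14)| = |(1 4 2 9 10)(3 11 6 14)| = 20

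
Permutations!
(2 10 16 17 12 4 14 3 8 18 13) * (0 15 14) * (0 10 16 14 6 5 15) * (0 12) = (0 12 4 10 14 3 8 18 13 2 16 17)(5 15 6) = [12, 1, 16, 8, 10, 15, 5, 7, 18, 9, 14, 11, 4, 2, 3, 6, 17, 0, 13]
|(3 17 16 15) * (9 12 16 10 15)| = 12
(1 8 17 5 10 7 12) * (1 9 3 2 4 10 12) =(1 8 17 5 12 9 3 2 4 10 7) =[0, 8, 4, 2, 10, 12, 6, 1, 17, 3, 7, 11, 9, 13, 14, 15, 16, 5]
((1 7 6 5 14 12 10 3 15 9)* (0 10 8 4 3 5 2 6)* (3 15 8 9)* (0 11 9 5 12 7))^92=((0 10 12 5 14 7 11 9 1)(2 6)(3 8 4 15))^92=(15)(0 12 14 11 1 10 5 7 9)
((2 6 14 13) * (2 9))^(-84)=((2 6 14 13 9))^(-84)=(2 6 14 13 9)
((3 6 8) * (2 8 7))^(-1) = ((2 8 3 6 7))^(-1) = (2 7 6 3 8)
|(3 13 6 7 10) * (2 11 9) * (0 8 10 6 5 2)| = |(0 8 10 3 13 5 2 11 9)(6 7)| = 18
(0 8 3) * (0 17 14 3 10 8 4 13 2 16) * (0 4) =(2 16 4 13)(3 17 14)(8 10) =[0, 1, 16, 17, 13, 5, 6, 7, 10, 9, 8, 11, 12, 2, 3, 15, 4, 14]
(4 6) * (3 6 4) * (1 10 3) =(1 10 3 6) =[0, 10, 2, 6, 4, 5, 1, 7, 8, 9, 3]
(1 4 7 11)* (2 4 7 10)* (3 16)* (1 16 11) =(1 7)(2 4 10)(3 11 16) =[0, 7, 4, 11, 10, 5, 6, 1, 8, 9, 2, 16, 12, 13, 14, 15, 3]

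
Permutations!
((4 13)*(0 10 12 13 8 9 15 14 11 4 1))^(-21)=(0 1 13 12 10)(4 15)(8 14)(9 11)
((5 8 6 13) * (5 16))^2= ((5 8 6 13 16))^2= (5 6 16 8 13)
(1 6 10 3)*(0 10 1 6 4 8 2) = (0 10 3 6 1 4 8 2) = [10, 4, 0, 6, 8, 5, 1, 7, 2, 9, 3]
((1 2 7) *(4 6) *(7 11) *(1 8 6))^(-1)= (1 4 6 8 7 11 2)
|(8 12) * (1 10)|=|(1 10)(8 12)|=2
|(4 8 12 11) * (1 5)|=|(1 5)(4 8 12 11)|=4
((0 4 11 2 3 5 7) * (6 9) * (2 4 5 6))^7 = (0 5 7)(2 9 6 3)(4 11)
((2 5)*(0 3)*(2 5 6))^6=((0 3)(2 6))^6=(6)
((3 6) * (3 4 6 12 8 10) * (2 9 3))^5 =(2 10 8 12 3 9)(4 6)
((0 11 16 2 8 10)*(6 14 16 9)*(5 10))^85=(0 16)(2 11)(5 6)(8 9)(10 14)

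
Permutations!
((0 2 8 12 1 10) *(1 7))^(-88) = (0 12 10 8 1 2 7)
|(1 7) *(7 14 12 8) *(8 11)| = |(1 14 12 11 8 7)| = 6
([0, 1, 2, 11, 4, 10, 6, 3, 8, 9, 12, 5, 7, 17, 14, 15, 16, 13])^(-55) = (3 7 12 10 5 11)(13 17)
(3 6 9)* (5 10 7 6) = (3 5 10 7 6 9) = [0, 1, 2, 5, 4, 10, 9, 6, 8, 3, 7]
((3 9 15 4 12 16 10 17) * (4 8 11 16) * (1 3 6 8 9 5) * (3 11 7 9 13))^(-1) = (1 5 3 13 15 9 7 8 6 17 10 16 11)(4 12)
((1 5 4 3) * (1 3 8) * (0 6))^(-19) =((0 6)(1 5 4 8))^(-19) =(0 6)(1 5 4 8)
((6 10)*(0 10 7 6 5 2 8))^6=((0 10 5 2 8)(6 7))^6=(0 10 5 2 8)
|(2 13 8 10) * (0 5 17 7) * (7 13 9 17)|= |(0 5 7)(2 9 17 13 8 10)|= 6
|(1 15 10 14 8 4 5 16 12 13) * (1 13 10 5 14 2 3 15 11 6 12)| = 30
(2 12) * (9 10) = (2 12)(9 10) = [0, 1, 12, 3, 4, 5, 6, 7, 8, 10, 9, 11, 2]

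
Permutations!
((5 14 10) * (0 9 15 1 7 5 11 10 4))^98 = ((0 9 15 1 7 5 14 4)(10 11))^98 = (0 15 7 14)(1 5 4 9)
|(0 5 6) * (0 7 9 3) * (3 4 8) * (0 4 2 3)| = 9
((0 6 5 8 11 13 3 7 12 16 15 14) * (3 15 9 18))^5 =((0 6 5 8 11 13 15 14)(3 7 12 16 9 18))^5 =(0 13 5 14 11 6 15 8)(3 18 9 16 12 7)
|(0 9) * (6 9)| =3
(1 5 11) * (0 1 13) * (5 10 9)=(0 1 10 9 5 11 13)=[1, 10, 2, 3, 4, 11, 6, 7, 8, 5, 9, 13, 12, 0]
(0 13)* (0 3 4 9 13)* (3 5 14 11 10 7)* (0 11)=[11, 1, 2, 4, 9, 14, 6, 3, 8, 13, 7, 10, 12, 5, 0]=(0 11 10 7 3 4 9 13 5 14)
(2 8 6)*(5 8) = (2 5 8 6) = [0, 1, 5, 3, 4, 8, 2, 7, 6]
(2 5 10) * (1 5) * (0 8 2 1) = (0 8 2)(1 5 10) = [8, 5, 0, 3, 4, 10, 6, 7, 2, 9, 1]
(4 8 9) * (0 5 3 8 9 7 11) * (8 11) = (0 5 3 11)(4 9)(7 8) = [5, 1, 2, 11, 9, 3, 6, 8, 7, 4, 10, 0]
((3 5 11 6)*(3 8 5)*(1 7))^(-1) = (1 7)(5 8 6 11)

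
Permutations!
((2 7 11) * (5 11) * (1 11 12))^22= ((1 11 2 7 5 12))^22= (1 5 2)(7 11 12)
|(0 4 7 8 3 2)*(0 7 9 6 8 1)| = |(0 4 9 6 8 3 2 7 1)| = 9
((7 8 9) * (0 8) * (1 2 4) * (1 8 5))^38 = (0 9 4 1)(2 5 7 8)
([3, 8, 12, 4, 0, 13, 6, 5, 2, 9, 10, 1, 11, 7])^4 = [3, 11, 8, 4, 0, 13, 6, 5, 1, 9, 10, 12, 2, 7]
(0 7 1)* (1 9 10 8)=[7, 0, 2, 3, 4, 5, 6, 9, 1, 10, 8]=(0 7 9 10 8 1)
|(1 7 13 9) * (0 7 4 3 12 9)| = |(0 7 13)(1 4 3 12 9)| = 15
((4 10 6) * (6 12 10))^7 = ((4 6)(10 12))^7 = (4 6)(10 12)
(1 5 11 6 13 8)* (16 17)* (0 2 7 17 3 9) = (0 2 7 17 16 3 9)(1 5 11 6 13 8) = [2, 5, 7, 9, 4, 11, 13, 17, 1, 0, 10, 6, 12, 8, 14, 15, 3, 16]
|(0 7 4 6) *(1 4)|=5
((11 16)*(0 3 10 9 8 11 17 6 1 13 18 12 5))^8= (0 6 10 13 8 12 16)(1 9 18 11 5 17 3)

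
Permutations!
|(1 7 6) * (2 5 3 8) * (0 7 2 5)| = |(0 7 6 1 2)(3 8 5)| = 15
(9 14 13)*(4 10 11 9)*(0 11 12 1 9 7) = (0 11 7)(1 9 14 13 4 10 12) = [11, 9, 2, 3, 10, 5, 6, 0, 8, 14, 12, 7, 1, 4, 13]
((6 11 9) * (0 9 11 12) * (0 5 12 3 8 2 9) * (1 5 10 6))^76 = (1 6 9 10 2 12 8 5 3)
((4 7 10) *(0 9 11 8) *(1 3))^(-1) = (0 8 11 9)(1 3)(4 10 7)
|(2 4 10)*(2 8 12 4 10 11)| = 6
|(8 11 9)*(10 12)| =|(8 11 9)(10 12)| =6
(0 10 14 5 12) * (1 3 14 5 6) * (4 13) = (0 10 5 12)(1 3 14 6)(4 13) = [10, 3, 2, 14, 13, 12, 1, 7, 8, 9, 5, 11, 0, 4, 6]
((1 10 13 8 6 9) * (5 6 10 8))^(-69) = (1 8 10 13 5 6 9)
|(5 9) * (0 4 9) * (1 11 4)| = 6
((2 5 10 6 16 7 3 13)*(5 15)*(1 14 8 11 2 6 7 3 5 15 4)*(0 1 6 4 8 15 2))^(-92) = (0 11 8 2 15 14 1)(3 6 13 16 4)(5 10 7)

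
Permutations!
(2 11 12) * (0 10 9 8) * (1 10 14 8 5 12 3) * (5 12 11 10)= [14, 5, 10, 1, 4, 11, 6, 7, 0, 12, 9, 3, 2, 13, 8]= (0 14 8)(1 5 11 3)(2 10 9 12)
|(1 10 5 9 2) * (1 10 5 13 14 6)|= |(1 5 9 2 10 13 14 6)|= 8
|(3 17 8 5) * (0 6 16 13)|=|(0 6 16 13)(3 17 8 5)|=4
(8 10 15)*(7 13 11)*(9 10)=(7 13 11)(8 9 10 15)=[0, 1, 2, 3, 4, 5, 6, 13, 9, 10, 15, 7, 12, 11, 14, 8]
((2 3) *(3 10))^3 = ((2 10 3))^3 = (10)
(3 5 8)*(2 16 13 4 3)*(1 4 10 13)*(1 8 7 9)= (1 4 3 5 7 9)(2 16 8)(10 13)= [0, 4, 16, 5, 3, 7, 6, 9, 2, 1, 13, 11, 12, 10, 14, 15, 8]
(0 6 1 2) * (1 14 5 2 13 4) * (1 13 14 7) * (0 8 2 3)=(0 6 7 1 14 5 3)(2 8)(4 13)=[6, 14, 8, 0, 13, 3, 7, 1, 2, 9, 10, 11, 12, 4, 5]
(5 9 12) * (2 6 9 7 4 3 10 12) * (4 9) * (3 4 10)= [0, 1, 6, 3, 4, 7, 10, 9, 8, 2, 12, 11, 5]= (2 6 10 12 5 7 9)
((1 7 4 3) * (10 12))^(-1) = ((1 7 4 3)(10 12))^(-1) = (1 3 4 7)(10 12)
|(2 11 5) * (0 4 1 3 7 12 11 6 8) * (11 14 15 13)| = |(0 4 1 3 7 12 14 15 13 11 5 2 6 8)| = 14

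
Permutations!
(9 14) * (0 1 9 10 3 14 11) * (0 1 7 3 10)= [7, 9, 2, 14, 4, 5, 6, 3, 8, 11, 10, 1, 12, 13, 0]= (0 7 3 14)(1 9 11)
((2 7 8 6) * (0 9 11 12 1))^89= ((0 9 11 12 1)(2 7 8 6))^89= (0 1 12 11 9)(2 7 8 6)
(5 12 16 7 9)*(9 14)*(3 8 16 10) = (3 8 16 7 14 9 5 12 10) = [0, 1, 2, 8, 4, 12, 6, 14, 16, 5, 3, 11, 10, 13, 9, 15, 7]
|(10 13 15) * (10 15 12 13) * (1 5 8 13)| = 5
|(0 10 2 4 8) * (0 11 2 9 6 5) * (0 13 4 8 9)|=30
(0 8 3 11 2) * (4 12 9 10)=(0 8 3 11 2)(4 12 9 10)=[8, 1, 0, 11, 12, 5, 6, 7, 3, 10, 4, 2, 9]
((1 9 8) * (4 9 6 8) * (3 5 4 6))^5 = ((1 3 5 4 9 6 8))^5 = (1 6 4 3 8 9 5)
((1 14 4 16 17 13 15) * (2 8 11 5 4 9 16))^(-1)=((1 14 9 16 17 13 15)(2 8 11 5 4))^(-1)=(1 15 13 17 16 9 14)(2 4 5 11 8)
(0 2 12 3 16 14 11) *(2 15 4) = [15, 1, 12, 16, 2, 5, 6, 7, 8, 9, 10, 0, 3, 13, 11, 4, 14] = (0 15 4 2 12 3 16 14 11)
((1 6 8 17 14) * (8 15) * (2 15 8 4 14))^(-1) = ((1 6 8 17 2 15 4 14))^(-1) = (1 14 4 15 2 17 8 6)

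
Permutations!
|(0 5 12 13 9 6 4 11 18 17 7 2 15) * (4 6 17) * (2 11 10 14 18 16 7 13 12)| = |(0 5 2 15)(4 10 14 18)(7 11 16)(9 17 13)| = 12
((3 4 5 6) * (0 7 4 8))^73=((0 7 4 5 6 3 8))^73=(0 5 8 4 3 7 6)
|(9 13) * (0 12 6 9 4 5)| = 7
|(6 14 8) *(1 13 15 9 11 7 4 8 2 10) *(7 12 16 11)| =|(1 13 15 9 7 4 8 6 14 2 10)(11 12 16)| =33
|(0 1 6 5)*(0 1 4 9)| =3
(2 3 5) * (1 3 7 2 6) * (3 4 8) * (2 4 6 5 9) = (1 6)(2 7 4 8 3 9) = [0, 6, 7, 9, 8, 5, 1, 4, 3, 2]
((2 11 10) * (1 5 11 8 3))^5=(1 8 10 5 3 2 11)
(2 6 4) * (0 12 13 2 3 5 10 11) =(0 12 13 2 6 4 3 5 10 11) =[12, 1, 6, 5, 3, 10, 4, 7, 8, 9, 11, 0, 13, 2]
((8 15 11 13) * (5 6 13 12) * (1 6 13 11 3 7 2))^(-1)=(1 2 7 3 15 8 13 5 12 11 6)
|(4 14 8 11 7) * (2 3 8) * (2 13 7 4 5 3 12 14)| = |(2 12 14 13 7 5 3 8 11 4)| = 10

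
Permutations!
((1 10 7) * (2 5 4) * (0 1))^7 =(0 7 10 1)(2 5 4)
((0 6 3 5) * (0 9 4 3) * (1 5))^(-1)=((0 6)(1 5 9 4 3))^(-1)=(0 6)(1 3 4 9 5)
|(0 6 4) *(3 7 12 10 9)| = 15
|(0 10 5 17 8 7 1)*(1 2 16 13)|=|(0 10 5 17 8 7 2 16 13 1)|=10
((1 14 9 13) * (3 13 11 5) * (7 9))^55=((1 14 7 9 11 5 3 13))^55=(1 13 3 5 11 9 7 14)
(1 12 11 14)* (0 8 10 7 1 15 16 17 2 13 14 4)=[8, 12, 13, 3, 0, 5, 6, 1, 10, 9, 7, 4, 11, 14, 15, 16, 17, 2]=(0 8 10 7 1 12 11 4)(2 13 14 15 16 17)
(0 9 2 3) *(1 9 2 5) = (0 2 3)(1 9 5) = [2, 9, 3, 0, 4, 1, 6, 7, 8, 5]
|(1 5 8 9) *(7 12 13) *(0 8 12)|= |(0 8 9 1 5 12 13 7)|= 8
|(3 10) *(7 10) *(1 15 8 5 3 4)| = |(1 15 8 5 3 7 10 4)| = 8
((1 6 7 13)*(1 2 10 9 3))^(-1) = (1 3 9 10 2 13 7 6)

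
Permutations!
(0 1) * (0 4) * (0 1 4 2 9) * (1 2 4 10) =(0 10 1 4 2 9) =[10, 4, 9, 3, 2, 5, 6, 7, 8, 0, 1]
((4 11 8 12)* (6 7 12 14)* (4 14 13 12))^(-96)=((4 11 8 13 12 14 6 7))^(-96)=(14)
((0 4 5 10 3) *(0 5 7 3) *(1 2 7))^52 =(0 7)(1 5)(2 10)(3 4) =((0 4 1 2 7 3 5 10))^52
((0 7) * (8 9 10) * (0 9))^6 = ((0 7 9 10 8))^6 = (0 7 9 10 8)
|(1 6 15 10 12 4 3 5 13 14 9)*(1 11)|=12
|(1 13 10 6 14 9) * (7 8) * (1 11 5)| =8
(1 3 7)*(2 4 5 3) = (1 2 4 5 3 7) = [0, 2, 4, 7, 5, 3, 6, 1]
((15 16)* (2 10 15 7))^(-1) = ((2 10 15 16 7))^(-1) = (2 7 16 15 10)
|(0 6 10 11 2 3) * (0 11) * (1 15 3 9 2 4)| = 30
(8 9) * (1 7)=(1 7)(8 9)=[0, 7, 2, 3, 4, 5, 6, 1, 9, 8]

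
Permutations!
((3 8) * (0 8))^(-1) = (0 3 8)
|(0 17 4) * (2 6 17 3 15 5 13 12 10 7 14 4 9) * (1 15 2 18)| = |(0 3 2 6 17 9 18 1 15 5 13 12 10 7 14 4)| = 16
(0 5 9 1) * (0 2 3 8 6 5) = [0, 2, 3, 8, 4, 9, 5, 7, 6, 1] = (1 2 3 8 6 5 9)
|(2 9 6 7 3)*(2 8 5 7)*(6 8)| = |(2 9 8 5 7 3 6)| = 7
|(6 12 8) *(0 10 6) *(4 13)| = |(0 10 6 12 8)(4 13)| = 10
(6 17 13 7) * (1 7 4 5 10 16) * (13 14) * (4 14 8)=(1 7 6 17 8 4 5 10 16)(13 14)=[0, 7, 2, 3, 5, 10, 17, 6, 4, 9, 16, 11, 12, 14, 13, 15, 1, 8]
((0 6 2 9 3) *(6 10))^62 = ((0 10 6 2 9 3))^62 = (0 6 9)(2 3 10)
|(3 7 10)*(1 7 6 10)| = 6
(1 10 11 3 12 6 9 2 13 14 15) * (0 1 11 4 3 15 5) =(0 1 10 4 3 12 6 9 2 13 14 5)(11 15) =[1, 10, 13, 12, 3, 0, 9, 7, 8, 2, 4, 15, 6, 14, 5, 11]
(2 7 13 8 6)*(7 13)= (2 13 8 6)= [0, 1, 13, 3, 4, 5, 2, 7, 6, 9, 10, 11, 12, 8]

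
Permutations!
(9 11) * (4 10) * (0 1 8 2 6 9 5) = (0 1 8 2 6 9 11 5)(4 10) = [1, 8, 6, 3, 10, 0, 9, 7, 2, 11, 4, 5]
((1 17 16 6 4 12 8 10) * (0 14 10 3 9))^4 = (0 17 12)(1 4 9)(3 10 6)(8 14 16)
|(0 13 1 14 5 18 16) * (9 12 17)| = |(0 13 1 14 5 18 16)(9 12 17)| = 21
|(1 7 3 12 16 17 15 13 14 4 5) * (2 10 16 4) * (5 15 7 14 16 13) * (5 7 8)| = |(1 14 2 10 13 16 17 8 5)(3 12 4 15 7)| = 45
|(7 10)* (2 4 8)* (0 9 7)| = |(0 9 7 10)(2 4 8)| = 12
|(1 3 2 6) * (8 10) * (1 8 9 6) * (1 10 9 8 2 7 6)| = 8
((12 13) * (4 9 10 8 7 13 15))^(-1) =(4 15 12 13 7 8 10 9)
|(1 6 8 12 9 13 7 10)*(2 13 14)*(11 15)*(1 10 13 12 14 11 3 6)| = |(2 12 9 11 15 3 6 8 14)(7 13)| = 18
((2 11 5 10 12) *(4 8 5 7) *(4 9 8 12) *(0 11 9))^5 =((0 11 7)(2 9 8 5 10 4 12))^5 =(0 7 11)(2 4 5 9 12 10 8)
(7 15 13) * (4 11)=(4 11)(7 15 13)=[0, 1, 2, 3, 11, 5, 6, 15, 8, 9, 10, 4, 12, 7, 14, 13]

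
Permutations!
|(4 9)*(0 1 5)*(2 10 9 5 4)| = |(0 1 4 5)(2 10 9)| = 12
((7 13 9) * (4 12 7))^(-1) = ((4 12 7 13 9))^(-1) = (4 9 13 7 12)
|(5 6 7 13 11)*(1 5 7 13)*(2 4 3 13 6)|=|(1 5 2 4 3 13 11 7)|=8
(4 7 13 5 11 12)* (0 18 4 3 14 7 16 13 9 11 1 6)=(0 18 4 16 13 5 1 6)(3 14 7 9 11 12)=[18, 6, 2, 14, 16, 1, 0, 9, 8, 11, 10, 12, 3, 5, 7, 15, 13, 17, 4]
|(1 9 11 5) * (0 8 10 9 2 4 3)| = 10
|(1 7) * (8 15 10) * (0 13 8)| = 10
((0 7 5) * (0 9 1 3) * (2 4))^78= ((0 7 5 9 1 3)(2 4))^78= (9)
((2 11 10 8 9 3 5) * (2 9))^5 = ((2 11 10 8)(3 5 9))^5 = (2 11 10 8)(3 9 5)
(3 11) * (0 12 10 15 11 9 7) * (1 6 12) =(0 1 6 12 10 15 11 3 9 7) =[1, 6, 2, 9, 4, 5, 12, 0, 8, 7, 15, 3, 10, 13, 14, 11]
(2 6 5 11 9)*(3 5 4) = [0, 1, 6, 5, 3, 11, 4, 7, 8, 2, 10, 9] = (2 6 4 3 5 11 9)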